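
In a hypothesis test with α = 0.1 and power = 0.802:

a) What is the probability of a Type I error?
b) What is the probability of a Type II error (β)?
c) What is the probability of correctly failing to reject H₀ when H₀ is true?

a) Type I error probability = α = 0.1
b) Power = P(reject H₀ | H₁ true) = 1 - β = 0.802, so Type II error probability = β = 1 - Power = 0.198
c) P(fail to reject H₀ | H₀ true) = 1 - α = 0.9

Answer: a) 0.1, b) 0.198, c) 0.9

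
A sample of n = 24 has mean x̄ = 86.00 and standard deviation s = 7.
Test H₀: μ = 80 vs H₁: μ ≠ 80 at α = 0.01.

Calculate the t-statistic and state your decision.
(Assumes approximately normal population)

df = n - 1 = 23
SE = s/√n = 7/√24 = 1.4289
t = (x̄ - μ₀)/SE = (86.00 - 80)/1.4289 = 4.1990
Critical value: t_{0.005,23} = ±2.807
p-value ≈ 0.0003
Decision: reject H₀

Answer: t = 4.1990, reject H₀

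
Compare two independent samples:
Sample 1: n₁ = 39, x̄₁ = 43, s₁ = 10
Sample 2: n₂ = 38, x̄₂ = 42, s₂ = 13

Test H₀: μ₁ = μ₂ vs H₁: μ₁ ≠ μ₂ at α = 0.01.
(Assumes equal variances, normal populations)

Pooled variance: s²_p = [38×10² + 37×13²]/(75) = 134.0400
s_p = 11.5776
SE = s_p×√(1/n₁ + 1/n₂) = 11.5776×√(1/39 + 1/38) = 2.6390
t = (x̄₁ - x̄₂)/SE = (43 - 42)/2.6390 = 0.3789
df = 75, t-critical = ±2.643
Decision: fail to reject H₀

Answer: t = 0.3789, fail to reject H₀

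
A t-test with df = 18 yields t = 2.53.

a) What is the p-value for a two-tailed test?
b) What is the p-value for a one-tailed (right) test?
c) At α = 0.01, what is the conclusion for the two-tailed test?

Answer: a) 0.0210, b) 0.0105, c) fail to reject H₀

Derivation:
Using t-distribution with df = 18:
a) Two-tailed: p = 2×P(T > 2.53) = 0.0210
b) One-tailed: p = P(T > 2.53) = 0.0105
c) 0.0210 ≥ 0.01, fail to reject H₀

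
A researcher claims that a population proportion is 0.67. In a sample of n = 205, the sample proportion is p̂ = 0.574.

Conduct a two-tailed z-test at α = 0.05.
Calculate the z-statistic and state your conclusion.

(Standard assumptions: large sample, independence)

Answer: z = -2.9232, reject H₀

Derivation:
H₀: p = 0.67, H₁: p ≠ 0.67
Standard error: SE = √(p₀(1-p₀)/n) = √(0.67×0.33/205) = 0.032841
z-statistic: z = (p̂ - p₀)/SE = (0.574 - 0.67)/0.032841 = -2.9232
Critical value: z_0.025 = ±1.960
p-value = 0.0035
Decision: reject H₀ at α = 0.05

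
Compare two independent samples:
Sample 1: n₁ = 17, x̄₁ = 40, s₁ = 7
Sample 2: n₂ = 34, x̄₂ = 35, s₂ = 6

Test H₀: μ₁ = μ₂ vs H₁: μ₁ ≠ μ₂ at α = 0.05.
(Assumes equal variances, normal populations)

Answer: t = 2.6534, reject H₀

Derivation:
Pooled variance: s²_p = [16×7² + 33×6²]/(49) = 40.2449
s_p = 6.3439
SE = s_p×√(1/n₁ + 1/n₂) = 6.3439×√(1/17 + 1/34) = 1.8844
t = (x̄₁ - x̄₂)/SE = (40 - 35)/1.8844 = 2.6534
df = 49, t-critical = ±2.010
Decision: reject H₀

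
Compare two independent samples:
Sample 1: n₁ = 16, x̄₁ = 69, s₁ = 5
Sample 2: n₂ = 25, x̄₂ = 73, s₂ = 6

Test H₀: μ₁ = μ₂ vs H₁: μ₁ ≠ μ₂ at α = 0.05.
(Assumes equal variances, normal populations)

Pooled variance: s²_p = [15×5² + 24×6²]/(39) = 31.7692
s_p = 5.6364
SE = s_p×√(1/n₁ + 1/n₂) = 5.6364×√(1/16 + 1/25) = 1.8045
t = (x̄₁ - x̄₂)/SE = (69 - 73)/1.8045 = -2.2167
df = 39, t-critical = ±2.023
Decision: reject H₀

Answer: t = -2.2167, reject H₀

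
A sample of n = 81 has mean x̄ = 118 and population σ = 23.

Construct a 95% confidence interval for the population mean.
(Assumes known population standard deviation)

Confidence level: 95%, α = 0.05
z_0.025 = 1.960
SE = σ/√n = 23/√81 = 2.5556
Margin of error = 1.960 × 2.5556 = 5.0090
CI: x̄ ± margin = 118 ± 5.0090
CI: (112.9910, 123.0090)

Answer: (112.9910, 123.0090)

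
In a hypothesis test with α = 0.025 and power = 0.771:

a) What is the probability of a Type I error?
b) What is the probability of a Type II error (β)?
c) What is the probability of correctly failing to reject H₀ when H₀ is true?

Answer: a) 0.025, b) 0.229, c) 0.975

Derivation:
a) Type I error probability = α = 0.025
b) Power = P(reject H₀ | H₁ true) = 1 - β = 0.771, so Type II error probability = β = 1 - Power = 0.229
c) P(fail to reject H₀ | H₀ true) = 1 - α = 0.975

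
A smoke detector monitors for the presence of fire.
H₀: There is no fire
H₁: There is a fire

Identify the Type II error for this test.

Type I error (α): Rejecting H₀ when H₀ is true
Type II error (β): Failing to reject H₀ when H₁ is true

Answer: The alarm fails to sound when there actually is a fire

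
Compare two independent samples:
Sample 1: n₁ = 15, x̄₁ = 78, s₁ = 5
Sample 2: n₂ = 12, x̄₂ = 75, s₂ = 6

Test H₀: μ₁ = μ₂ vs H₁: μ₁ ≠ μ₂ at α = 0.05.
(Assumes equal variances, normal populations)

Pooled variance: s²_p = [14×5² + 11×6²]/(25) = 29.8400
s_p = 5.4626
SE = s_p×√(1/n₁ + 1/n₂) = 5.4626×√(1/15 + 1/12) = 2.1157
t = (x̄₁ - x̄₂)/SE = (78 - 75)/2.1157 = 1.4180
df = 25, t-critical = ±2.060
Decision: fail to reject H₀

Answer: t = 1.4180, fail to reject H₀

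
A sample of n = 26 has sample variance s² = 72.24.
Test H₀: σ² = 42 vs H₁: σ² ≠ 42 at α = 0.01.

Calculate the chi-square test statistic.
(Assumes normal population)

Answer: χ² = 43.0000, fail to reject H₀

Derivation:
df = n - 1 = 25
χ² = (n-1)s²/σ₀² = 25×72.24/42 = 43.0000
Critical values: χ²_{0.995,25} = 10.520, χ²_{0.005,25} = 46.928
Rejection region: χ² < 10.520 or χ² > 46.928
Decision: fail to reject H₀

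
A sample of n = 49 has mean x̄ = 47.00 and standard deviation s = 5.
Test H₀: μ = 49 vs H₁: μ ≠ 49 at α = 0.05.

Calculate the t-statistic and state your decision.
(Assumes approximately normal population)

df = n - 1 = 48
SE = s/√n = 5/√49 = 0.7143
t = (x̄ - μ₀)/SE = (47.00 - 49)/0.7143 = -2.7999
Critical value: t_{0.025,48} = ±2.011
p-value ≈ 0.0073
Decision: reject H₀

Answer: t = -2.7999, reject H₀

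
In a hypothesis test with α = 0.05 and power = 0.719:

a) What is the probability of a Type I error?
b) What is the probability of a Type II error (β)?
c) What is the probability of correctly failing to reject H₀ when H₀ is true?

Answer: a) 0.05, b) 0.281, c) 0.95

Derivation:
a) Type I error probability = α = 0.05
b) Power = P(reject H₀ | H₁ true) = 1 - β = 0.719, so Type II error probability = β = 1 - Power = 0.281
c) P(fail to reject H₀ | H₀ true) = 1 - α = 0.95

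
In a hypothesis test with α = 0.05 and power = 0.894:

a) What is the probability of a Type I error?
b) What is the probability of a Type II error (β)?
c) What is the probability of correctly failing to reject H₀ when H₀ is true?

a) Type I error probability = α = 0.05
b) Power = P(reject H₀ | H₁ true) = 1 - β = 0.894, so Type II error probability = β = 1 - Power = 0.106
c) P(fail to reject H₀ | H₀ true) = 1 - α = 0.95

Answer: a) 0.05, b) 0.106, c) 0.95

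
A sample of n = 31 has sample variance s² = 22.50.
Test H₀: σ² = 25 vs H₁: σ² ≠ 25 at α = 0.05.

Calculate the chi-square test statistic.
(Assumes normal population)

Answer: χ² = 27.0000, fail to reject H₀

Derivation:
df = n - 1 = 30
χ² = (n-1)s²/σ₀² = 30×22.50/25 = 27.0000
Critical values: χ²_{0.975,30} = 16.791, χ²_{0.025,30} = 46.979
Rejection region: χ² < 16.791 or χ² > 46.979
Decision: fail to reject H₀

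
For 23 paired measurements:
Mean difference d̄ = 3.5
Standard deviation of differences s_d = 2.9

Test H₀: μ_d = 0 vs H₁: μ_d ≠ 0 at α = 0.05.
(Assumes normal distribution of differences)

df = n - 1 = 22
SE = s_d/√n = 2.9/√23 = 0.6047
t = d̄/SE = 3.5/0.6047 = 5.7880
Critical value: t_{0.025,22} = ±2.074
p-value < 0.0001
Decision: reject H₀

Answer: t = 5.7880, reject H₀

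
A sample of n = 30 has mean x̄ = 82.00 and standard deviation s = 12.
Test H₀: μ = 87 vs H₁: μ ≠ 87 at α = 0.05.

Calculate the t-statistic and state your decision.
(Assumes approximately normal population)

df = n - 1 = 29
SE = s/√n = 12/√30 = 2.1909
t = (x̄ - μ₀)/SE = (82.00 - 87)/2.1909 = -2.2822
Critical value: t_{0.025,29} = ±2.045
p-value ≈ 0.0300
Decision: reject H₀

Answer: t = -2.2822, reject H₀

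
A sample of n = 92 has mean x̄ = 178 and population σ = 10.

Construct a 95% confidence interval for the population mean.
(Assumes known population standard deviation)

Answer: (175.9565, 180.0435)

Derivation:
Confidence level: 95%, α = 0.05
z_0.025 = 1.960
SE = σ/√n = 10/√92 = 1.0426
Margin of error = 1.960 × 1.0426 = 2.0435
CI: x̄ ± margin = 178 ± 2.0435
CI: (175.9565, 180.0435)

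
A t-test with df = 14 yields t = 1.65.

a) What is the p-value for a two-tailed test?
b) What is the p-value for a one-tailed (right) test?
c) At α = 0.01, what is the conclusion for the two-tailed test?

Using t-distribution with df = 14:
a) Two-tailed: p = 2×P(T > 1.65) = 0.1212
b) One-tailed: p = P(T > 1.65) = 0.0606
c) 0.1212 ≥ 0.01, fail to reject H₀

Answer: a) 0.1212, b) 0.0606, c) fail to reject H₀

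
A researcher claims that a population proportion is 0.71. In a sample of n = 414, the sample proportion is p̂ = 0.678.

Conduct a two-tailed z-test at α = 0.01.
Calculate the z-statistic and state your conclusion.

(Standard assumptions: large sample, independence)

Answer: z = -1.4349, fail to reject H₀

Derivation:
H₀: p = 0.71, H₁: p ≠ 0.71
Standard error: SE = √(p₀(1-p₀)/n) = √(0.71×0.29/414) = 0.022301
z-statistic: z = (p̂ - p₀)/SE = (0.678 - 0.71)/0.022301 = -1.4349
Critical value: z_0.005 = ±2.576
p-value = 0.1513
Decision: fail to reject H₀ at α = 0.01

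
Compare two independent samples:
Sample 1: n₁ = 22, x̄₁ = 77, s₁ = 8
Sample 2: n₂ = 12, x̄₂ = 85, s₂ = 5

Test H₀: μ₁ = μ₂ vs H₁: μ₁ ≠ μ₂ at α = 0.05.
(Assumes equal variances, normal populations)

Answer: t = -3.1341, reject H₀

Derivation:
Pooled variance: s²_p = [21×8² + 11×5²]/(32) = 50.5938
s_p = 7.1129
SE = s_p×√(1/n₁ + 1/n₂) = 7.1129×√(1/22 + 1/12) = 2.5526
t = (x̄₁ - x̄₂)/SE = (77 - 85)/2.5526 = -3.1341
df = 32, t-critical = ±2.037
Decision: reject H₀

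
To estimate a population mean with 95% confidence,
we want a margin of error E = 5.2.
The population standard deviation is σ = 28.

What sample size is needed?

Answer: n = 112

Derivation:
z_0.025 = 1.960
n = (z×σ/E)² = (1.960×28/5.2)²
n = 111.3837
Round up: n = 112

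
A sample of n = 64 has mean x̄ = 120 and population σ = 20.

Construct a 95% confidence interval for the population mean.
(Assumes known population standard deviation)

Confidence level: 95%, α = 0.05
z_0.025 = 1.960
SE = σ/√n = 20/√64 = 2.5000
Margin of error = 1.960 × 2.5000 = 4.9000
CI: x̄ ± margin = 120 ± 4.9000
CI: (115.1000, 124.9000)

Answer: (115.1000, 124.9000)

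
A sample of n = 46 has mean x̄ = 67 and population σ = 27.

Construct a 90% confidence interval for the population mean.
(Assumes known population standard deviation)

Answer: (60.4514, 73.5486)

Derivation:
Confidence level: 90%, α = 0.1
z_0.05 = 1.645
SE = σ/√n = 27/√46 = 3.9809
Margin of error = 1.645 × 3.9809 = 6.5486
CI: x̄ ± margin = 67 ± 6.5486
CI: (60.4514, 73.5486)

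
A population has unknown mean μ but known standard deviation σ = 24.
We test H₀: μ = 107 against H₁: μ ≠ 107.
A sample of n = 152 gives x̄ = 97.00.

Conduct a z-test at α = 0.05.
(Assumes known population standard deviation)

Answer: z = -5.1369, reject H₀

Derivation:
Standard error: SE = σ/√n = 24/√152 = 1.9467
z-statistic: z = (x̄ - μ₀)/SE = (97.00 - 107)/1.9467 = -5.1369
Critical value: ±1.960
p-value < 0.0001
Decision: reject H₀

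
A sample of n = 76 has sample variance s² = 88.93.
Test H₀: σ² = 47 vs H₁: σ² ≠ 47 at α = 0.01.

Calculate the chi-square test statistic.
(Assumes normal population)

df = n - 1 = 75
χ² = (n-1)s²/σ₀² = 75×88.93/47 = 141.9096
Critical values: χ²_{0.995,75} = 47.206, χ²_{0.005,75} = 110.286
Rejection region: χ² < 47.206 or χ² > 110.286
Decision: reject H₀

Answer: χ² = 141.9096, reject H₀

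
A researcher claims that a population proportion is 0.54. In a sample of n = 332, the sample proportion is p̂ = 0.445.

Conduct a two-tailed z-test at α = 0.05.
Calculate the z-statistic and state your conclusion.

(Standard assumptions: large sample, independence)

Answer: z = -3.4731, reject H₀

Derivation:
H₀: p = 0.54, H₁: p ≠ 0.54
Standard error: SE = √(p₀(1-p₀)/n) = √(0.54×0.46/332) = 0.027353
z-statistic: z = (p̂ - p₀)/SE = (0.445 - 0.54)/0.027353 = -3.4731
Critical value: z_0.025 = ±1.960
p-value = 0.0005
Decision: reject H₀ at α = 0.05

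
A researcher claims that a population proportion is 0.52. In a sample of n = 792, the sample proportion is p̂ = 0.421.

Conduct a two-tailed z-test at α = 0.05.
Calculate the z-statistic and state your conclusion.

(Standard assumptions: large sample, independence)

H₀: p = 0.52, H₁: p ≠ 0.52
Standard error: SE = √(p₀(1-p₀)/n) = √(0.52×0.48/792) = 0.017753
z-statistic: z = (p̂ - p₀)/SE = (0.421 - 0.52)/0.017753 = -5.5765
Critical value: z_0.025 = ±1.960
p-value < 0.0001
Decision: reject H₀ at α = 0.05

Answer: z = -5.5765, reject H₀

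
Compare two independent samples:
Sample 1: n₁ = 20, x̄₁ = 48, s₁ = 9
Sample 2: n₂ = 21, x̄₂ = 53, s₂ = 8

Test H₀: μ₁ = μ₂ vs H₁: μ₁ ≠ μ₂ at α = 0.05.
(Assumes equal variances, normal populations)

Pooled variance: s²_p = [19×9² + 20×8²]/(39) = 72.2821
s_p = 8.5019
SE = s_p×√(1/n₁ + 1/n₂) = 8.5019×√(1/20 + 1/21) = 2.6563
t = (x̄₁ - x̄₂)/SE = (48 - 53)/2.6563 = -1.8823
df = 39, t-critical = ±2.023
Decision: fail to reject H₀

Answer: t = -1.8823, fail to reject H₀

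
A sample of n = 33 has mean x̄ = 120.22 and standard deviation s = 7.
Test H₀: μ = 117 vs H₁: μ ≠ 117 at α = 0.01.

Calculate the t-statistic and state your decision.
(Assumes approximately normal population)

Answer: t = 2.6426, fail to reject H₀

Derivation:
df = n - 1 = 32
SE = s/√n = 7/√33 = 1.2185
t = (x̄ - μ₀)/SE = (120.22 - 117)/1.2185 = 2.6426
Critical value: t_{0.005,32} = ±2.738
p-value ≈ 0.0126
Decision: fail to reject H₀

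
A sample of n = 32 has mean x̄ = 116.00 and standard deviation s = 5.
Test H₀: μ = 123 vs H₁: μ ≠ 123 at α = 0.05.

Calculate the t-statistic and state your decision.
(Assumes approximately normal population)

df = n - 1 = 31
SE = s/√n = 5/√32 = 0.8839
t = (x̄ - μ₀)/SE = (116.00 - 123)/0.8839 = -7.9194
Critical value: t_{0.025,31} = ±2.040
p-value < 0.0001
Decision: reject H₀

Answer: t = -7.9194, reject H₀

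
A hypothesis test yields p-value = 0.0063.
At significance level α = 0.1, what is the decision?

Compare p-value to α:
0.0063 < 0.1
Decision: reject H₀

Answer: reject H₀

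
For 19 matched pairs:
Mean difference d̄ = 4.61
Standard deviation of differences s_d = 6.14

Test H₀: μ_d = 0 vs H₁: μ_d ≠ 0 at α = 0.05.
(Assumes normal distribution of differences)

Answer: t = 3.2728, reject H₀

Derivation:
df = n - 1 = 18
SE = s_d/√n = 6.14/√19 = 1.4086
t = d̄/SE = 4.61/1.4086 = 3.2728
Critical value: t_{0.025,18} = ±2.101
p-value ≈ 0.0042
Decision: reject H₀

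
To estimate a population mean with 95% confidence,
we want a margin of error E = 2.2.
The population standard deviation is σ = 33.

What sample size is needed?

z_0.025 = 1.960
n = (z×σ/E)² = (1.960×33/2.2)²
n = 864.3600
Round up: n = 865

Answer: n = 865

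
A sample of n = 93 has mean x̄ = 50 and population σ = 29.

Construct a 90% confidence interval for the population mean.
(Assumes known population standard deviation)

Confidence level: 90%, α = 0.1
z_0.05 = 1.645
SE = σ/√n = 29/√93 = 3.0072
Margin of error = 1.645 × 3.0072 = 4.9468
CI: x̄ ± margin = 50 ± 4.9468
CI: (45.0532, 54.9468)

Answer: (45.0532, 54.9468)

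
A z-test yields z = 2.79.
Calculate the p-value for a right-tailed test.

For z = 2.79:
p = P(Z > 2.79) = 1 - Φ(2.79) = 0.0026

Answer: p-value ≈ 0.0026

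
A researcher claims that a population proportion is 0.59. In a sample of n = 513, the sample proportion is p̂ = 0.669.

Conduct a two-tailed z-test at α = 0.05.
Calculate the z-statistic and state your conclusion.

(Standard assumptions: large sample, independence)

H₀: p = 0.59, H₁: p ≠ 0.59
Standard error: SE = √(p₀(1-p₀)/n) = √(0.59×0.41/513) = 0.021715
z-statistic: z = (p̂ - p₀)/SE = (0.669 - 0.59)/0.021715 = 3.6380
Critical value: z_0.025 = ±1.960
p-value = 0.0003
Decision: reject H₀ at α = 0.05

Answer: z = 3.6380, reject H₀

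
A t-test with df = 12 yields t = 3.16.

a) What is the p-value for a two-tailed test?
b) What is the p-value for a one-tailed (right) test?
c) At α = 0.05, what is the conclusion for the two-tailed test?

Answer: a) 0.0082, b) 0.0041, c) reject H₀

Derivation:
Using t-distribution with df = 12:
a) Two-tailed: p = 2×P(T > 3.16) = 0.0082
b) One-tailed: p = P(T > 3.16) = 0.0041
c) 0.0082 < 0.05, reject H₀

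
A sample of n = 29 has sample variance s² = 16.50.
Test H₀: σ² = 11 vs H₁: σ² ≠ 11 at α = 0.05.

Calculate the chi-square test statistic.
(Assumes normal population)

Answer: χ² = 42.0000, fail to reject H₀

Derivation:
df = n - 1 = 28
χ² = (n-1)s²/σ₀² = 28×16.50/11 = 42.0000
Critical values: χ²_{0.975,28} = 15.308, χ²_{0.025,28} = 44.461
Rejection region: χ² < 15.308 or χ² > 44.461
Decision: fail to reject H₀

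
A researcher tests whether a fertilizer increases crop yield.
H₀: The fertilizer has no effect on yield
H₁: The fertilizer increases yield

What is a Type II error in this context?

Answer: Failing to recommend an effective fertilizer

Derivation:
Type I error: rejecting H₀ when it is actually true (false positive).
Type II error: failing to reject H₀ when H₁ is actually true (false negative).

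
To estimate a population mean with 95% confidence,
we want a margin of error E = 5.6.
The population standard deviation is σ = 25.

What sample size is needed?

z_0.025 = 1.960
n = (z×σ/E)² = (1.960×25/5.6)²
n = 76.5625
Round up: n = 77

Answer: n = 77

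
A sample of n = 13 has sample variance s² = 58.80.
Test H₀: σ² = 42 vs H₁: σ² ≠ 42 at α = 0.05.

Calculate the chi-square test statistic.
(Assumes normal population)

df = n - 1 = 12
χ² = (n-1)s²/σ₀² = 12×58.80/42 = 16.8000
Critical values: χ²_{0.975,12} = 4.404, χ²_{0.025,12} = 23.337
Rejection region: χ² < 4.404 or χ² > 23.337
Decision: fail to reject H₀

Answer: χ² = 16.8000, fail to reject H₀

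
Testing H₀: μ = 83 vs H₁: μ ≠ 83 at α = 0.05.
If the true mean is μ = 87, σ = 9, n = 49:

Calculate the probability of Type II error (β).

SE = σ/√n = 9/√49 = 1.2857
Critical values: μ₀ ± z_0.025×SE = 83 ± 1.960×1.2857
Acceptance region: (80.4800, 85.5200)
Under H₁ (μ = 87): z_high = (85.5200 - 87)/1.2857 = -1.1511, z_low = (80.4800 - 87)/1.2857 = -5.0712
β = P(not reject | H₁) = Φ(-1.1511) - Φ(-5.0712) ≈ 0.1248

Answer: β ≈ 0.1248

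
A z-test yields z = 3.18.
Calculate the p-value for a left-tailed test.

Answer: p-value ≈ 0.9993

Derivation:
For z = 3.18:
p = P(Z < 3.18) = Φ(3.18) = 0.9993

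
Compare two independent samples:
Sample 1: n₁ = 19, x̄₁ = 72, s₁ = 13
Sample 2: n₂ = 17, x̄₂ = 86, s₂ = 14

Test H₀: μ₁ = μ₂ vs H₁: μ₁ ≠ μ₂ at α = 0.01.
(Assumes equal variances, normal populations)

Answer: t = -3.1110, reject H₀

Derivation:
Pooled variance: s²_p = [18×13² + 16×14²]/(34) = 181.7059
s_p = 13.4798
SE = s_p×√(1/n₁ + 1/n₂) = 13.4798×√(1/19 + 1/17) = 4.5002
t = (x̄₁ - x̄₂)/SE = (72 - 86)/4.5002 = -3.1110
df = 34, t-critical = ±2.728
Decision: reject H₀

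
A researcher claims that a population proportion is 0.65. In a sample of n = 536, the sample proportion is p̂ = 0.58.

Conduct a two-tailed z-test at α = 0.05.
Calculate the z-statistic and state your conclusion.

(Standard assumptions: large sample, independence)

Answer: z = -3.3977, reject H₀

Derivation:
H₀: p = 0.65, H₁: p ≠ 0.65
Standard error: SE = √(p₀(1-p₀)/n) = √(0.65×0.35/536) = 0.020602
z-statistic: z = (p̂ - p₀)/SE = (0.58 - 0.65)/0.020602 = -3.3977
Critical value: z_0.025 = ±1.960
p-value = 0.0007
Decision: reject H₀ at α = 0.05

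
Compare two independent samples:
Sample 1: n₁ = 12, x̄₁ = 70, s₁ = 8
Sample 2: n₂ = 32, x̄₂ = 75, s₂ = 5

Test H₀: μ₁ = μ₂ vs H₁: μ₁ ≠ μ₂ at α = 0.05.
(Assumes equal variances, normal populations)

Answer: t = -2.4892, reject H₀

Derivation:
Pooled variance: s²_p = [11×8² + 31×5²]/(42) = 35.2143
s_p = 5.9342
SE = s_p×√(1/n₁ + 1/n₂) = 5.9342×√(1/12 + 1/32) = 2.0087
t = (x̄₁ - x̄₂)/SE = (70 - 75)/2.0087 = -2.4892
df = 42, t-critical = ±2.018
Decision: reject H₀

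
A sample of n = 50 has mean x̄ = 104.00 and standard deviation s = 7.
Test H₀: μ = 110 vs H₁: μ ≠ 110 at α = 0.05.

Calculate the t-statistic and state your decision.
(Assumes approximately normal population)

df = n - 1 = 49
SE = s/√n = 7/√50 = 0.9899
t = (x̄ - μ₀)/SE = (104.00 - 110)/0.9899 = -6.0612
Critical value: t_{0.025,49} = ±2.010
p-value < 0.0001
Decision: reject H₀

Answer: t = -6.0612, reject H₀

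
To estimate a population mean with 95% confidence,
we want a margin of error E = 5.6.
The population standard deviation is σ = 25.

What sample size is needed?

z_0.025 = 1.960
n = (z×σ/E)² = (1.960×25/5.6)²
n = 76.5625
Round up: n = 77

Answer: n = 77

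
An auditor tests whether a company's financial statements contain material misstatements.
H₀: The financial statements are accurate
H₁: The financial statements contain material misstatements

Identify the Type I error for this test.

Answer: Concluding the statements are misstated when they are actually accurate

Derivation:
Type I error: rejecting H₀ when it is actually true (false positive).
Type II error: failing to reject H₀ when H₁ is actually true (false negative).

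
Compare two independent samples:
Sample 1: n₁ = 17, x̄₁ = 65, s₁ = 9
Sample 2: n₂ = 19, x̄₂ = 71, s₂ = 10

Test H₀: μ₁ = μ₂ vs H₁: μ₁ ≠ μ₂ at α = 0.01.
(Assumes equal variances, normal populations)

Pooled variance: s²_p = [16×9² + 18×10²]/(34) = 91.0588
s_p = 9.5425
SE = s_p×√(1/n₁ + 1/n₂) = 9.5425×√(1/17 + 1/19) = 3.1858
t = (x̄₁ - x̄₂)/SE = (65 - 71)/3.1858 = -1.8834
df = 34, t-critical = ±2.728
Decision: fail to reject H₀

Answer: t = -1.8834, fail to reject H₀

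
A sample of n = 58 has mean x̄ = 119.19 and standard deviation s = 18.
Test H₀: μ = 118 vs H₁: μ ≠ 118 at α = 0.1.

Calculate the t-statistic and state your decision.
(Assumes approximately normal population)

df = n - 1 = 57
SE = s/√n = 18/√58 = 2.3635
t = (x̄ - μ₀)/SE = (119.19 - 118)/2.3635 = 0.5035
Critical value: t_{0.05,57} = ±1.672
p-value ≈ 0.6166
Decision: fail to reject H₀

Answer: t = 0.5035, fail to reject H₀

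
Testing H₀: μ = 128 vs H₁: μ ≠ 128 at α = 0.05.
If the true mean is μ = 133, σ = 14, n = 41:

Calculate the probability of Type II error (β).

Answer: β ≈ 0.3719

Derivation:
SE = σ/√n = 14/√41 = 2.1864
Critical values: μ₀ ± z_0.025×SE = 128 ± 1.960×2.1864
Acceptance region: (123.7147, 132.2853)
Under H₁ (μ = 133): z_high = (132.2853 - 133)/2.1864 = -0.3269, z_low = (123.7147 - 133)/2.1864 = -4.2468
β = P(not reject | H₁) = Φ(-0.3269) - Φ(-4.2468) ≈ 0.3719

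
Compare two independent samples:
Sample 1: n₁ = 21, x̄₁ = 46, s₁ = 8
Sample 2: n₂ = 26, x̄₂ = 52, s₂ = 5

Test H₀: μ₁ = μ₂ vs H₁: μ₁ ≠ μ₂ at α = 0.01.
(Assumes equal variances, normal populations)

Pooled variance: s²_p = [20×8² + 25×5²]/(45) = 42.3333
s_p = 6.5064
SE = s_p×√(1/n₁ + 1/n₂) = 6.5064×√(1/21 + 1/26) = 1.9089
t = (x̄₁ - x̄₂)/SE = (46 - 52)/1.9089 = -3.1432
df = 45, t-critical = ±2.690
Decision: reject H₀

Answer: t = -3.1432, reject H₀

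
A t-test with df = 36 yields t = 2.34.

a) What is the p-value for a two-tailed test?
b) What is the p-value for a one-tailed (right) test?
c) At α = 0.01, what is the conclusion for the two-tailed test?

Using t-distribution with df = 36:
a) Two-tailed: p = 2×P(T > 2.34) = 0.0249
b) One-tailed: p = P(T > 2.34) = 0.0125
c) 0.0249 ≥ 0.01, fail to reject H₀

Answer: a) 0.0249, b) 0.0125, c) fail to reject H₀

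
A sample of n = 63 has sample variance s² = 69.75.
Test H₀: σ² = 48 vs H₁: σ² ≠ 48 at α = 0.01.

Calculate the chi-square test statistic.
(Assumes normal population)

df = n - 1 = 62
χ² = (n-1)s²/σ₀² = 62×69.75/48 = 90.0938
Critical values: χ²_{0.995,62} = 37.068, χ²_{0.005,62} = 94.419
Rejection region: χ² < 37.068 or χ² > 94.419
Decision: fail to reject H₀

Answer: χ² = 90.0938, fail to reject H₀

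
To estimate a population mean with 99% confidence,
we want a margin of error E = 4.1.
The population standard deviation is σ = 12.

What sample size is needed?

z_0.005 = 2.576
n = (z×σ/E)² = (2.576×12/4.1)²
n = 56.8442
Round up: n = 57

Answer: n = 57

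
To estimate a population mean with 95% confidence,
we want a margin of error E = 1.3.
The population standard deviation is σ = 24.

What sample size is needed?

Answer: n = 1310

Derivation:
z_0.025 = 1.960
n = (z×σ/E)² = (1.960×24/1.3)²
n = 1309.3264
Round up: n = 1310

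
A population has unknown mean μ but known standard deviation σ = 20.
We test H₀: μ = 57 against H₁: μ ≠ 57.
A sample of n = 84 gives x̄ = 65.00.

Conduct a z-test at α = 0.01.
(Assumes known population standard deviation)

Standard error: SE = σ/√n = 20/√84 = 2.1822
z-statistic: z = (x̄ - μ₀)/SE = (65.00 - 57)/2.1822 = 3.6660
Critical value: ±2.576
p-value = 0.0002
Decision: reject H₀

Answer: z = 3.6660, reject H₀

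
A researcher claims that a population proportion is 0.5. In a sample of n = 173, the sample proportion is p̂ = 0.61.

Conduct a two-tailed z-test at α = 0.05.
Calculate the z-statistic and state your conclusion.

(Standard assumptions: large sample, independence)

H₀: p = 0.5, H₁: p ≠ 0.5
Standard error: SE = √(p₀(1-p₀)/n) = √(0.5×0.5/173) = 0.038014
z-statistic: z = (p̂ - p₀)/SE = (0.61 - 0.5)/0.038014 = 2.8937
Critical value: z_0.025 = ±1.960
p-value = 0.0038
Decision: reject H₀ at α = 0.05

Answer: z = 2.8937, reject H₀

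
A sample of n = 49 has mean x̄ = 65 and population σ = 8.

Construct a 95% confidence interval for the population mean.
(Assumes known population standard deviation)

Answer: (62.7599, 67.2401)

Derivation:
Confidence level: 95%, α = 0.05
z_0.025 = 1.960
SE = σ/√n = 8/√49 = 1.1429
Margin of error = 1.960 × 1.1429 = 2.2401
CI: x̄ ± margin = 65 ± 2.2401
CI: (62.7599, 67.2401)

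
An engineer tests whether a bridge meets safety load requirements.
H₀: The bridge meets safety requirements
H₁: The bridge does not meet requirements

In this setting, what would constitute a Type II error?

A Type I error (probability α) occurs when we reject a true H₀.
A Type II error (probability β) occurs when we fail to reject a false H₀.

Answer: Declaring an unsafe bridge to be safe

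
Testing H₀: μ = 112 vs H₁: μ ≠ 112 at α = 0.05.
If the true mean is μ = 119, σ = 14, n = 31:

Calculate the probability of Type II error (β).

SE = σ/√n = 14/√31 = 2.5145
Critical values: μ₀ ± z_0.025×SE = 112 ± 1.960×2.5145
Acceptance region: (107.0716, 116.9284)
Under H₁ (μ = 119): z_high = (116.9284 - 119)/2.5145 = -0.8239, z_low = (107.0716 - 119)/2.5145 = -4.7438
β = P(not reject | H₁) = Φ(-0.8239) - Φ(-4.7438) ≈ 0.2050

Answer: β ≈ 0.2050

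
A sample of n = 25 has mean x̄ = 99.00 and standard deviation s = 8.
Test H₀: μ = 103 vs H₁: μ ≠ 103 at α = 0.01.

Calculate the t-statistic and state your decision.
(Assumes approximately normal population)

df = n - 1 = 24
SE = s/√n = 8/√25 = 1.6000
t = (x̄ - μ₀)/SE = (99.00 - 103)/1.6000 = -2.5000
Critical value: t_{0.005,24} = ±2.797
p-value ≈ 0.0197
Decision: fail to reject H₀

Answer: t = -2.5000, fail to reject H₀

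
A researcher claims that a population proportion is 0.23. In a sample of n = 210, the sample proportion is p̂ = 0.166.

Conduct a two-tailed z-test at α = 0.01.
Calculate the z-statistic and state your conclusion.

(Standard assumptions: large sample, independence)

H₀: p = 0.23, H₁: p ≠ 0.23
Standard error: SE = √(p₀(1-p₀)/n) = √(0.23×0.77/210) = 0.029040
z-statistic: z = (p̂ - p₀)/SE = (0.166 - 0.23)/0.029040 = -2.2039
Critical value: z_0.005 = ±2.576
p-value = 0.0275
Decision: fail to reject H₀ at α = 0.01

Answer: z = -2.2039, fail to reject H₀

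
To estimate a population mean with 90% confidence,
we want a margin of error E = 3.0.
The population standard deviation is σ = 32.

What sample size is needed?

z_0.05 = 1.645
n = (z×σ/E)² = (1.645×32/3.0)²
n = 307.8855
Round up: n = 308

Answer: n = 308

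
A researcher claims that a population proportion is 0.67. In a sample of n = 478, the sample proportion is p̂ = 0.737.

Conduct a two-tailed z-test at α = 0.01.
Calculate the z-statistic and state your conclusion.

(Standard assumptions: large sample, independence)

H₀: p = 0.67, H₁: p ≠ 0.67
Standard error: SE = √(p₀(1-p₀)/n) = √(0.67×0.33/478) = 0.021507
z-statistic: z = (p̂ - p₀)/SE = (0.737 - 0.67)/0.021507 = 3.1153
Critical value: z_0.005 = ±2.576
p-value = 0.0018
Decision: reject H₀ at α = 0.01

Answer: z = 3.1153, reject H₀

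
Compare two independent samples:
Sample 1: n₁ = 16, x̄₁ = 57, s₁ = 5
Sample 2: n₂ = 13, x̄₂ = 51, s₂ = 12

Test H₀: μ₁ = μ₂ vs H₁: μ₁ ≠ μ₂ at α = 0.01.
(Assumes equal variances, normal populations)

Pooled variance: s²_p = [15×5² + 12×12²]/(27) = 77.8889
s_p = 8.8255
SE = s_p×√(1/n₁ + 1/n₂) = 8.8255×√(1/16 + 1/13) = 3.2954
t = (x̄₁ - x̄₂)/SE = (57 - 51)/3.2954 = 1.8207
df = 27, t-critical = ±2.771
Decision: fail to reject H₀

Answer: t = 1.8207, fail to reject H₀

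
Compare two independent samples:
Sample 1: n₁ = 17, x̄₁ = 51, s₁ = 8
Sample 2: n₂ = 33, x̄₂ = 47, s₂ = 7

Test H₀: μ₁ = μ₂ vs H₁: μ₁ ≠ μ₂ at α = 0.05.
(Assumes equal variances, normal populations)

Pooled variance: s²_p = [16×8² + 32×7²]/(48) = 54.0000
s_p = 7.3485
SE = s_p×√(1/n₁ + 1/n₂) = 7.3485×√(1/17 + 1/33) = 2.1938
t = (x̄₁ - x̄₂)/SE = (51 - 47)/2.1938 = 1.8233
df = 48, t-critical = ±2.011
Decision: fail to reject H₀

Answer: t = 1.8233, fail to reject H₀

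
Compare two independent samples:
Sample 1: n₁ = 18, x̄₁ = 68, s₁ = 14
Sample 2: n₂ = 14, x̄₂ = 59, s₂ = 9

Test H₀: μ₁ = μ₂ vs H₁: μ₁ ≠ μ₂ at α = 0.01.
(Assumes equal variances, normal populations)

Pooled variance: s²_p = [17×14² + 13×9²]/(30) = 146.1667
s_p = 12.0899
SE = s_p×√(1/n₁ + 1/n₂) = 12.0899×√(1/18 + 1/14) = 4.3082
t = (x̄₁ - x̄₂)/SE = (68 - 59)/4.3082 = 2.0890
df = 30, t-critical = ±2.750
Decision: fail to reject H₀

Answer: t = 2.0890, fail to reject H₀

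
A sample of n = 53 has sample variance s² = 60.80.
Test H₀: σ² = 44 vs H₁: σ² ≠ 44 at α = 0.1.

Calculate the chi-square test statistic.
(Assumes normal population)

Answer: χ² = 71.8545, reject H₀

Derivation:
df = n - 1 = 52
χ² = (n-1)s²/σ₀² = 52×60.80/44 = 71.8545
Critical values: χ²_{0.95,52} = 36.437, χ²_{0.05,52} = 69.832
Rejection region: χ² < 36.437 or χ² > 69.832
Decision: reject H₀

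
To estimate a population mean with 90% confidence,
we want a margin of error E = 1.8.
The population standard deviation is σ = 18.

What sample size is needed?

z_0.05 = 1.645
n = (z×σ/E)² = (1.645×18/1.8)²
n = 270.6025
Round up: n = 271

Answer: n = 271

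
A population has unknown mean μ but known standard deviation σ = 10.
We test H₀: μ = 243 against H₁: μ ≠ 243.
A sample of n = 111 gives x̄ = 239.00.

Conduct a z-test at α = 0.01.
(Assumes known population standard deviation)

Answer: z = -4.2141, reject H₀

Derivation:
Standard error: SE = σ/√n = 10/√111 = 0.9492
z-statistic: z = (x̄ - μ₀)/SE = (239.00 - 243)/0.9492 = -4.2141
Critical value: ±2.576
p-value < 0.0001
Decision: reject H₀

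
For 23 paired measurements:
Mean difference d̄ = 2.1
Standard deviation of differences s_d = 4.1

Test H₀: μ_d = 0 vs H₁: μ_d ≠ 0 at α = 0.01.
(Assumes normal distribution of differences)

df = n - 1 = 22
SE = s_d/√n = 4.1/√23 = 0.8549
t = d̄/SE = 2.1/0.8549 = 2.4564
Critical value: t_{0.005,22} = ±2.819
p-value ≈ 0.0224
Decision: fail to reject H₀

Answer: t = 2.4564, fail to reject H₀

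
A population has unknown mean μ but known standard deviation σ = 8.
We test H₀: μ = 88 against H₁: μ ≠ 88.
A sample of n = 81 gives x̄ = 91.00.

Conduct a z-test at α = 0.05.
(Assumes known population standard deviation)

Standard error: SE = σ/√n = 8/√81 = 0.8889
z-statistic: z = (x̄ - μ₀)/SE = (91.00 - 88)/0.8889 = 3.3750
Critical value: ±1.960
p-value = 0.0007
Decision: reject H₀

Answer: z = 3.3750, reject H₀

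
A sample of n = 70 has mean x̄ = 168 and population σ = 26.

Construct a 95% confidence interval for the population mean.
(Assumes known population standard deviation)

Confidence level: 95%, α = 0.05
z_0.025 = 1.960
SE = σ/√n = 26/√70 = 3.1076
Margin of error = 1.960 × 3.1076 = 6.0909
CI: x̄ ± margin = 168 ± 6.0909
CI: (161.9091, 174.0909)

Answer: (161.9091, 174.0909)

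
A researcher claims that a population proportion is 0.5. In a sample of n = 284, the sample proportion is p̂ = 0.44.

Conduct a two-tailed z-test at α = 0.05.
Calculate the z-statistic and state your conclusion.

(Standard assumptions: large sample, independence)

Answer: z = -2.0222, reject H₀

Derivation:
H₀: p = 0.5, H₁: p ≠ 0.5
Standard error: SE = √(p₀(1-p₀)/n) = √(0.5×0.5/284) = 0.029670
z-statistic: z = (p̂ - p₀)/SE = (0.44 - 0.5)/0.029670 = -2.0222
Critical value: z_0.025 = ±1.960
p-value = 0.0432
Decision: reject H₀ at α = 0.05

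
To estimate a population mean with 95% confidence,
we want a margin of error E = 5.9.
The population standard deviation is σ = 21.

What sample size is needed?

z_0.025 = 1.960
n = (z×σ/E)² = (1.960×21/5.9)²
n = 48.6684
Round up: n = 49

Answer: n = 49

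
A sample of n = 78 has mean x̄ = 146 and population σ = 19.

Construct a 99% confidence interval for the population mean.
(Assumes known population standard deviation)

Confidence level: 99%, α = 0.01
z_0.005 = 2.576
SE = σ/√n = 19/√78 = 2.1513
Margin of error = 2.576 × 2.1513 = 5.5417
CI: x̄ ± margin = 146 ± 5.5417
CI: (140.4583, 151.5417)

Answer: (140.4583, 151.5417)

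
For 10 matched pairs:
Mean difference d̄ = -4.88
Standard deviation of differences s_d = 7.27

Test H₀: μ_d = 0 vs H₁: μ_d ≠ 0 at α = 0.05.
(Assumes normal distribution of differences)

Answer: t = -2.1227, fail to reject H₀

Derivation:
df = n - 1 = 9
SE = s_d/√n = 7.27/√10 = 2.2990
t = d̄/SE = -4.88/2.2990 = -2.1227
Critical value: t_{0.025,9} = ±2.262
p-value ≈ 0.0628
Decision: fail to reject H₀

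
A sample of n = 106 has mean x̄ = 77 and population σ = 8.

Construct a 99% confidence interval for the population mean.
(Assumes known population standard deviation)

Confidence level: 99%, α = 0.01
z_0.005 = 2.576
SE = σ/√n = 8/√106 = 0.7770
Margin of error = 2.576 × 0.7770 = 2.0016
CI: x̄ ± margin = 77 ± 2.0016
CI: (74.9984, 79.0016)

Answer: (74.9984, 79.0016)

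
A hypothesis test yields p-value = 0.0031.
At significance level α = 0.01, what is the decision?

Answer: reject H₀

Derivation:
Compare p-value to α:
0.0031 < 0.01
Decision: reject H₀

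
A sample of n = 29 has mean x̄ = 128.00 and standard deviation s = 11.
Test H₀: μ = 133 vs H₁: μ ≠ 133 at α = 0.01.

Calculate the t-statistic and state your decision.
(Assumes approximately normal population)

df = n - 1 = 28
SE = s/√n = 11/√29 = 2.0426
t = (x̄ - μ₀)/SE = (128.00 - 133)/2.0426 = -2.4479
Critical value: t_{0.005,28} = ±2.763
p-value ≈ 0.0209
Decision: fail to reject H₀

Answer: t = -2.4479, fail to reject H₀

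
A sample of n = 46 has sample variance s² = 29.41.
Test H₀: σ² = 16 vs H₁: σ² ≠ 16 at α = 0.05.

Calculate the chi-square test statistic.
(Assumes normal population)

df = n - 1 = 45
χ² = (n-1)s²/σ₀² = 45×29.41/16 = 82.7156
Critical values: χ²_{0.975,45} = 28.366, χ²_{0.025,45} = 65.410
Rejection region: χ² < 28.366 or χ² > 65.410
Decision: reject H₀

Answer: χ² = 82.7156, reject H₀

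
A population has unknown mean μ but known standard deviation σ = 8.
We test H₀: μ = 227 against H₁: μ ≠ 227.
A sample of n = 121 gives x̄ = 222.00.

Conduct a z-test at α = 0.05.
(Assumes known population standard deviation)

Answer: z = -6.8747, reject H₀

Derivation:
Standard error: SE = σ/√n = 8/√121 = 0.7273
z-statistic: z = (x̄ - μ₀)/SE = (222.00 - 227)/0.7273 = -6.8747
Critical value: ±1.960
p-value < 0.0001
Decision: reject H₀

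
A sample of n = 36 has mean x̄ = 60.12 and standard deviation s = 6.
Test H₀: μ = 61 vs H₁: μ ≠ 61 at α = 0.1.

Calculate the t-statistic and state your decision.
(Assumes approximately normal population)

df = n - 1 = 35
SE = s/√n = 6/√36 = 1.0000
t = (x̄ - μ₀)/SE = (60.12 - 61)/1.0000 = -0.8800
Critical value: t_{0.05,35} = ±1.690
p-value ≈ 0.3849
Decision: fail to reject H₀

Answer: t = -0.8800, fail to reject H₀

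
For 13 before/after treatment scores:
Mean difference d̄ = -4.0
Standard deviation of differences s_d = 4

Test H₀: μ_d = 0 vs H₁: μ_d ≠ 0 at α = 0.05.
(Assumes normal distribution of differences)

df = n - 1 = 12
SE = s_d/√n = 4/√13 = 1.1094
t = d̄/SE = -4.0/1.1094 = -3.6056
Critical value: t_{0.025,12} = ±2.179
p-value ≈ 0.0036
Decision: reject H₀

Answer: t = -3.6056, reject H₀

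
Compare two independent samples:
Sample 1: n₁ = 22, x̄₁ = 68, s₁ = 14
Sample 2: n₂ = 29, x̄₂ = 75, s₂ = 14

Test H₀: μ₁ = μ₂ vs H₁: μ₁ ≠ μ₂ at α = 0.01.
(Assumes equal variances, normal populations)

Pooled variance: s²_p = [21×14² + 28×14²]/(49) = 196.0000
s_p = 14.0000
SE = s_p×√(1/n₁ + 1/n₂) = 14.0000×√(1/22 + 1/29) = 3.9582
t = (x̄₁ - x̄₂)/SE = (68 - 75)/3.9582 = -1.7685
df = 49, t-critical = ±2.680
Decision: fail to reject H₀

Answer: t = -1.7685, fail to reject H₀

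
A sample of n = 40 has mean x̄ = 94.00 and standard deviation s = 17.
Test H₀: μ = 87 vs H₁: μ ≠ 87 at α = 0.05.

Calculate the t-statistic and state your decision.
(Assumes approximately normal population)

df = n - 1 = 39
SE = s/√n = 17/√40 = 2.6879
t = (x̄ - μ₀)/SE = (94.00 - 87)/2.6879 = 2.6043
Critical value: t_{0.025,39} = ±2.023
p-value ≈ 0.0130
Decision: reject H₀

Answer: t = 2.6043, reject H₀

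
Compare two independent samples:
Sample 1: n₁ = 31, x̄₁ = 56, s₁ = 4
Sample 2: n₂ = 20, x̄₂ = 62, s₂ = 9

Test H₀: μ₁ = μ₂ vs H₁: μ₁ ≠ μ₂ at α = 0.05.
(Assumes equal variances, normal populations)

Pooled variance: s²_p = [30×4² + 19×9²]/(49) = 41.2041
s_p = 6.4190
SE = s_p×√(1/n₁ + 1/n₂) = 6.4190×√(1/31 + 1/20) = 1.8410
t = (x̄₁ - x̄₂)/SE = (56 - 62)/1.8410 = -3.2591
df = 49, t-critical = ±2.010
Decision: reject H₀

Answer: t = -3.2591, reject H₀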